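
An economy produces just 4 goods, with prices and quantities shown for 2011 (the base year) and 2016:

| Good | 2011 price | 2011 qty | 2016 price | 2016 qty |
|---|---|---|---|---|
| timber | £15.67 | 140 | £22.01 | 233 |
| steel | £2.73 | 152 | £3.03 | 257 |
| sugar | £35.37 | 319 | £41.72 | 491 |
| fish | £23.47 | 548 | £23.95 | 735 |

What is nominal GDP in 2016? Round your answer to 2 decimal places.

Nominal GDP 2016 = Σ (p_2016 × q_2016) = 22.01·233 + 3.03·257 + 41.72·491 + 23.95·735 = 43994.81.

£43994.81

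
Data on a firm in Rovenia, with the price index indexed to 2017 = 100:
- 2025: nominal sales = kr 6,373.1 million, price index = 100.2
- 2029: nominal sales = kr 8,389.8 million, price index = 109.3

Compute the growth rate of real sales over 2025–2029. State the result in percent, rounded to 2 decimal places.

20.68%

Deflate each year: 2025 → 6373.1/1.002 = 6360.38; 2029 → 8389.8/1.093 = 7675.94.
So real sales changed by 7675.94/6360.38 − 1 = 0.2068, i.e. 20.68%.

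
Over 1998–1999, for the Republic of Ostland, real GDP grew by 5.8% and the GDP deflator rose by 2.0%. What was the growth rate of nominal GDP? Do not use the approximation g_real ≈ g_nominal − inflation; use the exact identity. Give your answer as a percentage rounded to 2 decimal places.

(1 + g_nom) = (1 + g_real)(1 + π) = 1.0580 × 1.0200 = 1.07916.

7.92%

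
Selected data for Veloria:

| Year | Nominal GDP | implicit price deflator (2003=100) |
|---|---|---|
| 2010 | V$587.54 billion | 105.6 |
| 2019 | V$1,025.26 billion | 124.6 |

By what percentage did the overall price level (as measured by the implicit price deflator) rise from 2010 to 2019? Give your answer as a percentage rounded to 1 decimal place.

Price-level change = 124.6 / 105.6 − 1 = 0.1799.

18.0%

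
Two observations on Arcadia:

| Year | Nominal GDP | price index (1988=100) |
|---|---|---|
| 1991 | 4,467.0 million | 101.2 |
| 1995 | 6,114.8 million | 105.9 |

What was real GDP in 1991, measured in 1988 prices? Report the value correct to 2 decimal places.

4,414.03 million

Real GDP = Nominal / (price index/100) = 4467.0 / 1.012 = 4414.03.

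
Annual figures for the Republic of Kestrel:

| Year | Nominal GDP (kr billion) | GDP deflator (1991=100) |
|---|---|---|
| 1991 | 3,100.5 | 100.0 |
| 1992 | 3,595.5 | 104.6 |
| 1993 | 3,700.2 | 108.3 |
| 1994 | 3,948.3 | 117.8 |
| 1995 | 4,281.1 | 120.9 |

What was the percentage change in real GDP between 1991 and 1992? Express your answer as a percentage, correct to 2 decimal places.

10.87%

Real GDP 1991 = 3100.5/1.000 = 3100.50.
Real GDP 1992 = 3595.5/1.046 = 3437.38.
Change = 3437.38/3100.50 − 1 = 0.1087.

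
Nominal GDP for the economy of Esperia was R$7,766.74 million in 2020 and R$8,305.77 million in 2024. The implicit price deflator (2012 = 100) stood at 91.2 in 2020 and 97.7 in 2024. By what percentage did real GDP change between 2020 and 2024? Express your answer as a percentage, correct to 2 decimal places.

-0.17%

Real GDP 2020 = 7766.74 / 0.912 = 8516.16.
Real GDP 2024 = 8305.77 / 0.977 = 8501.30.
Real growth = 8501.30 / 8516.16 − 1 = -0.0017.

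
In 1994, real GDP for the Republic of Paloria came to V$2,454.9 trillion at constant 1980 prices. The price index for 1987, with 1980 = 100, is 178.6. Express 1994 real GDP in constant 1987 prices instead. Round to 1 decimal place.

Real GDP in 1987 prices = Real GDP in 1980 prices × (P_1987/P_1980) = 2454.9 × 1.786 = 4384.45.

V$4,384.5 trillion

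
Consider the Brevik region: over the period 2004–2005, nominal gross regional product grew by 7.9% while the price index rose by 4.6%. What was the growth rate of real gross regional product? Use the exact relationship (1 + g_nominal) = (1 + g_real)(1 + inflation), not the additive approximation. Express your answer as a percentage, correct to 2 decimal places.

(1 + g_nom) = (1 + g_real)(1 + π), so g_real = 1.0790 / 1.0460 − 1 = 0.03155.

3.15%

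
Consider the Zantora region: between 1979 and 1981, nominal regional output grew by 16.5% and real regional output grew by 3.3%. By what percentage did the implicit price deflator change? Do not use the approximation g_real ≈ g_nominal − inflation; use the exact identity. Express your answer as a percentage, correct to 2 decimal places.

(1 + g_nom) = (1 + g_real)(1 + π), so π = 1.1650 / 1.0330 − 1 = 0.12778.

12.78%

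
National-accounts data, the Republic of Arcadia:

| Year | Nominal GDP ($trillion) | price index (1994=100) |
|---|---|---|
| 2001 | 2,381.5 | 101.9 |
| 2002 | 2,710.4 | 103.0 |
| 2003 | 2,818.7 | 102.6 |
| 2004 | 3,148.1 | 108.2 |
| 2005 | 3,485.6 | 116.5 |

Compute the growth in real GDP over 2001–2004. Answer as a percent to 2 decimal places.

Real GDP 2001 = 2381.5/1.019 = 2337.10.
Real GDP 2004 = 3148.1/1.082 = 2909.52.
Change = 2909.52/2337.10 − 1 = 0.2449.

24.49%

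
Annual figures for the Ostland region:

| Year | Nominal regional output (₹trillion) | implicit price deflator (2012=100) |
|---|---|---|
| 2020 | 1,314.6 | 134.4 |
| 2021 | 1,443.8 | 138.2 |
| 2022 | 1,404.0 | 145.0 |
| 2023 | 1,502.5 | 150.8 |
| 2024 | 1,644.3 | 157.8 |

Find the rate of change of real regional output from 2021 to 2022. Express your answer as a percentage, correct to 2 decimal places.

Real regional output 2021 = 1443.8/1.382 = 1044.72.
Real regional output 2022 = 1404.0/1.450 = 968.28.
Change = 968.28/1044.72 − 1 = -0.0732.

-7.32%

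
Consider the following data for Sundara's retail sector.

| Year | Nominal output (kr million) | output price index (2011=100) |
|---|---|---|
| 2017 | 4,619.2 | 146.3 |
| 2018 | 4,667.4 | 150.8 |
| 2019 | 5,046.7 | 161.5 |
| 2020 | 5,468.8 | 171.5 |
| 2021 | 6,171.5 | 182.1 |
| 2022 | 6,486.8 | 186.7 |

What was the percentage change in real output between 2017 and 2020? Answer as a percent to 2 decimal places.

Real output 2017 = 4619.2/1.463 = 3157.35.
Real output 2020 = 5468.8/1.715 = 3188.80.
Change = 3188.80/3157.35 − 1 = 0.0100.

1.00%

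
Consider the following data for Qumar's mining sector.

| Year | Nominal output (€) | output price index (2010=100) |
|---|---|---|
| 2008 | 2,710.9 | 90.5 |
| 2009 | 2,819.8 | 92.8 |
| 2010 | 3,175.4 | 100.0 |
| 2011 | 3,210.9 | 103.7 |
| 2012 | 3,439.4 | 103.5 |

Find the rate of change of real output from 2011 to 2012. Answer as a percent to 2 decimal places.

7.32%

Real output 2011 = 3210.9/1.037 = 3096.34.
Real output 2012 = 3439.4/1.035 = 3323.09.
Change = 3323.09/3096.34 − 1 = 0.0732.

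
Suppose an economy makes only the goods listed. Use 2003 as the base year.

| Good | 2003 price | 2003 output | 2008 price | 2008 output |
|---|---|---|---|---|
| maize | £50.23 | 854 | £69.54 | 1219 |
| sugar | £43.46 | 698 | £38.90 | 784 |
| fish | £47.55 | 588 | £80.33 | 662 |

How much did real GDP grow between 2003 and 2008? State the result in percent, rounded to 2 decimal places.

Real GDP 2003 = Nominal GDP 2003 = 50.23·854 + 43.46·698 + 47.55·588 = 101190.90.
Real GDP 2008 (at 2003 prices) = 50.23·1219 + 43.46·784 + 47.55·662 = 126781.11.
Real growth = 126781.11/101190.90 − 1 = 0.2529.

25.29%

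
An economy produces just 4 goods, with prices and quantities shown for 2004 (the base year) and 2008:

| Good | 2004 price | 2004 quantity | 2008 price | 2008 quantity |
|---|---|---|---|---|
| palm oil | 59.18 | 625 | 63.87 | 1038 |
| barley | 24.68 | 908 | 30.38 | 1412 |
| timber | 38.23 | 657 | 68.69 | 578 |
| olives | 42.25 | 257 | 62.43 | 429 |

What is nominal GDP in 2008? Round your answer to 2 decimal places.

175678.91

Nominal GDP 2008 = Σ (p_2008 × q_2008) = 63.87·1038 + 30.38·1412 + 68.69·578 + 62.43·429 = 175678.91.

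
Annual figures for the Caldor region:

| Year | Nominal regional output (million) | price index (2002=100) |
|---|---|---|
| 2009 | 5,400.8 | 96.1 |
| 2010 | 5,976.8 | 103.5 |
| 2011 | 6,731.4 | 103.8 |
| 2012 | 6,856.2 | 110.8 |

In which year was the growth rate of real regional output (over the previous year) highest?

2010: real = 5976.8/1.035 = 5774.69; growth vs 2009 (5619.98) = 2.75%.
2011: real = 6731.4/1.038 = 6484.97; growth vs 2010 (5774.69) = 12.30%.
2012: real = 6856.2/1.108 = 6187.91; growth vs 2011 (6484.97) = -4.58%.

2011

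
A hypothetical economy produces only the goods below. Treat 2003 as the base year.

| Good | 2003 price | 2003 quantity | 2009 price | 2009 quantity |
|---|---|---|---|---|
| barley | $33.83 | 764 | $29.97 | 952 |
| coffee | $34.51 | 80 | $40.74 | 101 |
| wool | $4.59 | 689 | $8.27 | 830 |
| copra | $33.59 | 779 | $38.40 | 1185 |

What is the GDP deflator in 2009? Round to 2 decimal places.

107.20

Nominal GDP 2009 = 29.97·952 + 40.74·101 + 8.27·830 + 38.40·1185 = 85014.28.
Real GDP 2009 (at 2003 prices) = 33.83·952 + 34.51·101 + 4.59·830 + 33.59·1185 = 79305.52.
Deflator = Nominal/Real × 100 = 85014.28/79305.52 × 100 = 107.198.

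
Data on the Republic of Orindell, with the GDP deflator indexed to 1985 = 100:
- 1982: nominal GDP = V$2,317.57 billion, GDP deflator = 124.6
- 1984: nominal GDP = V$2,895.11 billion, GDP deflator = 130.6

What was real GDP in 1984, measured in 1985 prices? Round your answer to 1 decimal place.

V$2,216.8 billion

Real GDP = Nominal / (GDP deflator/100) = 2895.11 / 1.306 = 2216.78.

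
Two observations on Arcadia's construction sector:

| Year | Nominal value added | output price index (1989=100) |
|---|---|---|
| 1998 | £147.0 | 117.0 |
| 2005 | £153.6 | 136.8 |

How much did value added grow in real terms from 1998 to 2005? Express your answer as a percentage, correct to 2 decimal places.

-10.63%

Real value added 1998 = 147.0 / 1.170 = 125.64.
Real value added 2005 = 153.6 / 1.368 = 112.28.
Real growth = 112.28 / 125.64 − 1 = -0.1063.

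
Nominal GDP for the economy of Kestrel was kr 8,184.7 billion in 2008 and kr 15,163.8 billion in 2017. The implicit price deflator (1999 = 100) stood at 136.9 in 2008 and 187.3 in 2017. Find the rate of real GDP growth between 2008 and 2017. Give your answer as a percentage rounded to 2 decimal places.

35.42%

Deflate each year: 2008 → 8184.7/1.369 = 5978.60; 2017 → 15163.8/1.873 = 8096.00.
So real GDP changed by 8096.00/5978.60 − 1 = 0.3542, i.e. 35.42%.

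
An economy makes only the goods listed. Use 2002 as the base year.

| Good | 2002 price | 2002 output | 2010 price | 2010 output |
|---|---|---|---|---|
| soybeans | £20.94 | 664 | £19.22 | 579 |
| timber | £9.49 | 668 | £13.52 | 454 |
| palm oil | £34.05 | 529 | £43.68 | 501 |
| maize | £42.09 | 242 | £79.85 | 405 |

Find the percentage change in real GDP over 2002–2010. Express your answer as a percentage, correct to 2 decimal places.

Real GDP 2002 = Nominal GDP 2002 = 20.94·664 + 9.49·668 + 34.05·529 + 42.09·242 = 48441.71.
Real GDP 2010 (at 2002 prices) = 20.94·579 + 9.49·454 + 34.05·501 + 42.09·405 = 50538.22.
Real growth = 50538.22/48441.71 − 1 = 0.0433.

4.33%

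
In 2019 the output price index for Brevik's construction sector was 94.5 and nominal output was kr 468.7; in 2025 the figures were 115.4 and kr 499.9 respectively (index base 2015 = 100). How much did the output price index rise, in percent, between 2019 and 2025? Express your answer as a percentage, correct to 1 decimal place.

Price-level change = 115.4 / 94.5 − 1 = 0.2212.

22.1%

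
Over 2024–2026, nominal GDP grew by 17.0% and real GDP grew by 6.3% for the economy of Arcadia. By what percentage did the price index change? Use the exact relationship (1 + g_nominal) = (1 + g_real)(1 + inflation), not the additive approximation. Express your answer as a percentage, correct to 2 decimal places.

10.07%

(1 + g_nom) = (1 + g_real)(1 + π), so π = 1.1700 / 1.0630 − 1 = 0.10066.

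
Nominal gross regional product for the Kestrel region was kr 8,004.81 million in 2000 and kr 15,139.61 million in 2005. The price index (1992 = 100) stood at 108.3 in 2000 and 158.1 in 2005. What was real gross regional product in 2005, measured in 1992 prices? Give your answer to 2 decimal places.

kr 9,575.97 million

Real gross regional product = Nominal / (price index/100) = 15139.61 / 1.581 = 9575.97.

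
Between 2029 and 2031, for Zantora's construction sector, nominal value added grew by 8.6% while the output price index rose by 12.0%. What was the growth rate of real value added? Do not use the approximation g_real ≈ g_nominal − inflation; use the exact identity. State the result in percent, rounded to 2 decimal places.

-3.04%

(1 + g_nom) = (1 + g_real)(1 + π), so g_real = 1.0860 / 1.1200 − 1 = -0.03036.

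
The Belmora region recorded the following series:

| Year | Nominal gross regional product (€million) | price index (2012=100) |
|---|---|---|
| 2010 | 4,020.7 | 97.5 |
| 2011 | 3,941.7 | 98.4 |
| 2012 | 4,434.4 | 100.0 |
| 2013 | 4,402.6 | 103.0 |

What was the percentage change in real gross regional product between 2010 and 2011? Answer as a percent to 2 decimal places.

Real gross regional product 2010 = 4020.7/0.975 = 4123.79.
Real gross regional product 2011 = 3941.7/0.984 = 4005.79.
Change = 4005.79/4123.79 − 1 = -0.0286.

-2.86%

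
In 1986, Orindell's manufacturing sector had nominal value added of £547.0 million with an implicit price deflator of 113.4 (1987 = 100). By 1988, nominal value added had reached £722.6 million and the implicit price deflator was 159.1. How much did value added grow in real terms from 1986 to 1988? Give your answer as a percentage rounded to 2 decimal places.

Deflate each year: 1986 → 547.0/1.134 = 482.36; 1988 → 722.6/1.591 = 454.18.
So real value added changed by 454.18/482.36 − 1 = -0.0584, i.e. -5.84%.

-5.84%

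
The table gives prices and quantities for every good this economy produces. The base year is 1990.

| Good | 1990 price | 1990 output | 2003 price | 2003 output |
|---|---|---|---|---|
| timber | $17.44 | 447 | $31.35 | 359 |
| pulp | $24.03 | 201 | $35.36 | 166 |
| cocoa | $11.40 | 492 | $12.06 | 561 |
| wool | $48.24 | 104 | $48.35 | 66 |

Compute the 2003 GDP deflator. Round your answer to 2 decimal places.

136.57

Nominal GDP 2003 = 31.35·359 + 35.36·166 + 12.06·561 + 48.35·66 = 27081.17.
Real GDP 2003 (at 1990 prices) = 17.44·359 + 24.03·166 + 11.40·561 + 48.24·66 = 19829.18.
Deflator = Nominal/Real × 100 = 27081.17/19829.18 × 100 = 136.572.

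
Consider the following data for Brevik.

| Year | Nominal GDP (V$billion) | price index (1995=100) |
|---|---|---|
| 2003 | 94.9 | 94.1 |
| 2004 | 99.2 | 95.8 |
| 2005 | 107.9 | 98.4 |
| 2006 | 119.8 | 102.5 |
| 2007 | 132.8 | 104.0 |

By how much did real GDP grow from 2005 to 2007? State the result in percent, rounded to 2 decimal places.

Real GDP 2005 = 107.9/0.984 = 109.65.
Real GDP 2007 = 132.8/1.040 = 127.69.
Change = 127.69/109.65 − 1 = 0.1645.

16.45%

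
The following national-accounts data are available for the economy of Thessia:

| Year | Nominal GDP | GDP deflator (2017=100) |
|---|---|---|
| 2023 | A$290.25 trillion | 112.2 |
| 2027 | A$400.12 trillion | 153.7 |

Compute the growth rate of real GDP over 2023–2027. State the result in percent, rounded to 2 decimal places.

Real GDP 2023 = 290.25 / 1.122 = 258.69.
Real GDP 2027 = 400.12 / 1.537 = 260.33.
Real growth = 260.33 / 258.69 − 1 = 0.0063.

0.63%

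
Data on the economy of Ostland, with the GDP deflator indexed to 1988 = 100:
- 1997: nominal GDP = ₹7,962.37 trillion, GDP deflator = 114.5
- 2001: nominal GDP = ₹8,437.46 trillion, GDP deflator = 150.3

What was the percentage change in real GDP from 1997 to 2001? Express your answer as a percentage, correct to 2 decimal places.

-19.27%

Real GDP 1997 = 7962.37 / 1.145 = 6954.03.
Real GDP 2001 = 8437.46 / 1.503 = 5613.75.
Real growth = 5613.75 / 6954.03 − 1 = -0.1927.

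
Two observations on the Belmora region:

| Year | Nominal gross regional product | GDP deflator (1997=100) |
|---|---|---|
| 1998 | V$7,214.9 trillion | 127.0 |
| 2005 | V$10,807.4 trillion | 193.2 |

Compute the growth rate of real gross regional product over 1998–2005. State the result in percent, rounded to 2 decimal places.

Real gross regional product 1998 = 7214.9 / 1.270 = 5681.02.
Real gross regional product 2005 = 10807.4 / 1.932 = 5593.89.
Real growth = 5593.89 / 5681.02 − 1 = -0.0153.

-1.53%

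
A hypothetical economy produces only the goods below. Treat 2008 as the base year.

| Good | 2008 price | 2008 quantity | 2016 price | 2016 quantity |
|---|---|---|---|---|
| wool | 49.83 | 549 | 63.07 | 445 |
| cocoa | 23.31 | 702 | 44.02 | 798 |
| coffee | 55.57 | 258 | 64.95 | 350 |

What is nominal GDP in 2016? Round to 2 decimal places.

Nominal GDP 2016 = Σ (p_2016 × q_2016) = 63.07·445 + 44.02·798 + 64.95·350 = 85926.61.

85926.61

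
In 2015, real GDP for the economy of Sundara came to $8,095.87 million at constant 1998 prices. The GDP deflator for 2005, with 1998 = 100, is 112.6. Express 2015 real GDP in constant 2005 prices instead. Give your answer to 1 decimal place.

Real GDP in 2005 prices = Real GDP in 1998 prices × (P_2005/P_1998) = 8095.87 × 1.126 = 9115.95.

$9,115.9 million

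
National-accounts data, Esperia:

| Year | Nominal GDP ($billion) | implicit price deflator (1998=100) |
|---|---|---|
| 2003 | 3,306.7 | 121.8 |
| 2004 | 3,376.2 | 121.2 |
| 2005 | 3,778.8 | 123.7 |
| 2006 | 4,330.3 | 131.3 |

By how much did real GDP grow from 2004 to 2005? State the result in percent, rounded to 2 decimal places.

9.66%

Real GDP 2004 = 3376.2/1.212 = 2785.64.
Real GDP 2005 = 3778.8/1.237 = 3054.81.
Change = 3054.81/2785.64 − 1 = 0.0966.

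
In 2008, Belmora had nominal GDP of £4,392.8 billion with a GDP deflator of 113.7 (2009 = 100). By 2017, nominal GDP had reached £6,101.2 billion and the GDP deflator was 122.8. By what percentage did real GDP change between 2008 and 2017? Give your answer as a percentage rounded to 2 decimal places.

28.60%

Real GDP 2008 = 4392.8 / 1.137 = 3863.50.
Real GDP 2017 = 6101.2 / 1.228 = 4968.40.
Real growth = 4968.40 / 3863.50 − 1 = 0.2860.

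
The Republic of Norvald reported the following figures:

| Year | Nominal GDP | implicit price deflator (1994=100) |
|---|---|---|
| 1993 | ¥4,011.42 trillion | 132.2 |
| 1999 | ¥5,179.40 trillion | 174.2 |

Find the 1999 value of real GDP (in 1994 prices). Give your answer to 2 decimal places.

¥2,973.25 trillion

Real GDP = Nominal / (implicit price deflator/100) = 5179.40 / 1.742 = 2973.25.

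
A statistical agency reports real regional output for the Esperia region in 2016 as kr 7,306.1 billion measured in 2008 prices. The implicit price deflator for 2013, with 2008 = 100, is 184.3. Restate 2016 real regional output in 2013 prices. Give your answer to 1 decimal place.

Real regional output in 2013 prices = Real regional output in 2008 prices × (P_2013/P_2008) = 7306.1 × 1.843 = 13465.14.

kr 13,465.1 billion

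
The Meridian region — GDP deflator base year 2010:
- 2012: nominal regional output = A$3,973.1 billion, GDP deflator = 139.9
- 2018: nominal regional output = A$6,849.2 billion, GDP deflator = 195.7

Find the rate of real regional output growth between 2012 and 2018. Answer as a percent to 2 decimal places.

23.24%

Deflate each year: 2012 → 3973.1/1.399 = 2839.96; 2018 → 6849.2/1.957 = 3499.85.
So real regional output changed by 3499.85/2839.96 − 1 = 0.2324, i.e. 23.24%.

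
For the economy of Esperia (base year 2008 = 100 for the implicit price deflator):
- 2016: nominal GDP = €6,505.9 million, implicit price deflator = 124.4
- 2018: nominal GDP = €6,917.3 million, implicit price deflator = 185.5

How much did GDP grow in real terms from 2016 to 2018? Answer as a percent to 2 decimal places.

-28.70%

Real GDP 2016 = 6505.9 / 1.244 = 5229.82.
Real GDP 2018 = 6917.3 / 1.855 = 3729.00.
Real growth = 3729.00 / 5229.82 − 1 = -0.2870.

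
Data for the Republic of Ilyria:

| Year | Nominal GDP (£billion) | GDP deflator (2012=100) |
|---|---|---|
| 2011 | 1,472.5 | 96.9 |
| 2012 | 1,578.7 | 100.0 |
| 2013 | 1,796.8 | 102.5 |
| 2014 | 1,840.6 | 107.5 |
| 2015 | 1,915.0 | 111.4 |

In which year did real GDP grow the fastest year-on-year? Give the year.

2012: real = 1578.7/1.000 = 1578.70; growth vs 2011 (1519.61) = 3.89%.
2013: real = 1796.8/1.025 = 1752.98; growth vs 2012 (1578.70) = 11.04%.
2014: real = 1840.6/1.075 = 1712.19; growth vs 2013 (1752.98) = -2.33%.
2015: real = 1915.0/1.114 = 1719.03; growth vs 2014 (1712.19) = 0.40%.

2013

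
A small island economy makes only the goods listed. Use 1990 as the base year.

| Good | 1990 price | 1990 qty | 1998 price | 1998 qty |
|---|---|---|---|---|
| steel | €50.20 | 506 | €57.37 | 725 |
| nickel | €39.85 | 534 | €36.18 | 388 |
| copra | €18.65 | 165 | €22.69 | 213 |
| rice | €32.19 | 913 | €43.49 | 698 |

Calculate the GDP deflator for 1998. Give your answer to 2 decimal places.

Nominal GDP 1998 = 57.37·725 + 36.18·388 + 22.69·213 + 43.49·698 = 90820.08.
Real GDP 1998 (at 1990 prices) = 50.20·725 + 39.85·388 + 18.65·213 + 32.19·698 = 78297.87.
Deflator = Nominal/Real × 100 = 90820.08/78297.87 × 100 = 115.993.

115.99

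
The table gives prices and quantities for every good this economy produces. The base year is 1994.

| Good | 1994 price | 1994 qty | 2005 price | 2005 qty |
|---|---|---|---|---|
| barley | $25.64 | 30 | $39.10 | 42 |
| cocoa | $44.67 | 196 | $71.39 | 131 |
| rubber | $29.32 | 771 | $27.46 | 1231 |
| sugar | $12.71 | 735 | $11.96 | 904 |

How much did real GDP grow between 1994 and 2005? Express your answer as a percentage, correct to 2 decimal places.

31.44%

Real GDP 1994 = Nominal GDP 1994 = 25.64·30 + 44.67·196 + 29.32·771 + 12.71·735 = 41472.09.
Real GDP 2005 (at 1994 prices) = 25.64·42 + 44.67·131 + 29.32·1231 + 12.71·904 = 54511.41.
Real growth = 54511.41/41472.09 − 1 = 0.3144.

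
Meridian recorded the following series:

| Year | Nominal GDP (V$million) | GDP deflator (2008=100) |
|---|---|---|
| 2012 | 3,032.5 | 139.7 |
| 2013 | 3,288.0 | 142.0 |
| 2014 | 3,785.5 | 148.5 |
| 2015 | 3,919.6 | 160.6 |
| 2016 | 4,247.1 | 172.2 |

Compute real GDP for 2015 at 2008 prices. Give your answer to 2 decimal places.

Real GDP 2015 = 3919.6 / 1.606 = 2440.60.

V$2,440.60 million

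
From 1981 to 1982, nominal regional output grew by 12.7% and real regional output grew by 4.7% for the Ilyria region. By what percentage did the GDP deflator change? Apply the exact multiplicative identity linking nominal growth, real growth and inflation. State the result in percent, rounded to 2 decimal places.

(1 + g_nom) = (1 + g_real)(1 + π), so π = 1.1270 / 1.0470 − 1 = 0.07641.

7.64%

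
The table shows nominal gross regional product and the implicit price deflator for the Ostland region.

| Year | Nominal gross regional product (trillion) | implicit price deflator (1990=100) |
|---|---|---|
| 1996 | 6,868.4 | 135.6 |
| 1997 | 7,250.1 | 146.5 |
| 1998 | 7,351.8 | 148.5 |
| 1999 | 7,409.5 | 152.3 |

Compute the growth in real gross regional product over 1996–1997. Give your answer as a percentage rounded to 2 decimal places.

-2.30%

Real gross regional product 1996 = 6868.4/1.356 = 5065.19.
Real gross regional product 1997 = 7250.1/1.465 = 4948.87.
Change = 4948.87/5065.19 − 1 = -0.0230.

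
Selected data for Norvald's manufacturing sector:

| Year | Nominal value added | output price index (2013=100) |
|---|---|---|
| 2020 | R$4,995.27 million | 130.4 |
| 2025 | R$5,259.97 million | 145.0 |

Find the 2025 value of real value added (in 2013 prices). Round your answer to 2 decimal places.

R$3,627.57 million

Real value added = Nominal / (output price index/100) = 5259.97 / 1.450 = 3627.57.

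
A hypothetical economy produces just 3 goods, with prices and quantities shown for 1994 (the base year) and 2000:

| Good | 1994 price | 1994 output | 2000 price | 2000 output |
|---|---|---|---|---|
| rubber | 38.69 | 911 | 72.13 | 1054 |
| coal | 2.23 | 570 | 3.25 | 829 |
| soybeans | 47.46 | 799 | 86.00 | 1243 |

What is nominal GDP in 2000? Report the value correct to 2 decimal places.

Nominal GDP 2000 = Σ (p_2000 × q_2000) = 72.13·1054 + 3.25·829 + 86.00·1243 = 185617.27.

185617.27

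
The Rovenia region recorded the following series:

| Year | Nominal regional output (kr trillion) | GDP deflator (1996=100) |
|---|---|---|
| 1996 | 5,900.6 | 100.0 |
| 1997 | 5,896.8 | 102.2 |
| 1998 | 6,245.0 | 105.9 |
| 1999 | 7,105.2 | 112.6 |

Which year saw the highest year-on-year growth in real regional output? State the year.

1999

1997: real = 5896.8/1.022 = 5769.86; growth vs 1996 (5900.60) = -2.22%.
1998: real = 6245.0/1.059 = 5897.07; growth vs 1997 (5769.86) = 2.20%.
1999: real = 7105.2/1.126 = 6310.12; growth vs 1998 (5897.07) = 7.00%.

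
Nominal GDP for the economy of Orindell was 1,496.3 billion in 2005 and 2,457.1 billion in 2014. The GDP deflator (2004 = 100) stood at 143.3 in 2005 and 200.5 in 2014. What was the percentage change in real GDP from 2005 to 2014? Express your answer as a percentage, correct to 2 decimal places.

17.36%

Real GDP 2005 = 1496.3 / 1.433 = 1044.17.
Real GDP 2014 = 2457.1 / 2.005 = 1225.49.
Real growth = 1225.49 / 1044.17 − 1 = 0.1736.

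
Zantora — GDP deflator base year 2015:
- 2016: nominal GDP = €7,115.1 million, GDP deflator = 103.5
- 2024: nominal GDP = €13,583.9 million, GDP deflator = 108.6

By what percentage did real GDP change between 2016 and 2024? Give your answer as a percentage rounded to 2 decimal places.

81.95%

Real GDP 2016 = 7115.1 / 1.035 = 6874.49.
Real GDP 2024 = 13583.9 / 1.086 = 12508.20.
Real growth = 12508.20 / 6874.49 − 1 = 0.8195.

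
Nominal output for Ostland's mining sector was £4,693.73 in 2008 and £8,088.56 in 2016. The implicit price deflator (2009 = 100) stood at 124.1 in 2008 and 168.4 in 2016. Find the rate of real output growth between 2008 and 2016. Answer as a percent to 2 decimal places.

Real output 2008 = 4693.73 / 1.241 = 3782.22.
Real output 2016 = 8088.56 / 1.684 = 4803.18.
Real growth = 4803.18 / 3782.22 − 1 = 0.2699.

26.99%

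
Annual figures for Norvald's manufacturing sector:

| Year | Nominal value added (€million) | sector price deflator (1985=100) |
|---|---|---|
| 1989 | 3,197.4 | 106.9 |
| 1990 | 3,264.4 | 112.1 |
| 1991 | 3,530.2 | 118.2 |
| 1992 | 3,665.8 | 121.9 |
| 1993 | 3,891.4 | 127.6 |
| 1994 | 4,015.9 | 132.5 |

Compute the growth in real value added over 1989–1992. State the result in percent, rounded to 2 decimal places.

Real value added 1989 = 3197.4/1.069 = 2991.02.
Real value added 1992 = 3665.8/1.219 = 3007.22.
Change = 3007.22/2991.02 − 1 = 0.0054.

0.54%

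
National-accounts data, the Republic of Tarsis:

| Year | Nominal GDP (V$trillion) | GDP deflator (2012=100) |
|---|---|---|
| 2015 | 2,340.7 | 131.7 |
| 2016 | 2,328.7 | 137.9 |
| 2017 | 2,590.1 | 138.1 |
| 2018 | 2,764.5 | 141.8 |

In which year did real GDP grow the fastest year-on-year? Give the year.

2017

2016: real = 2328.7/1.379 = 1688.69; growth vs 2015 (1777.30) = -4.99%.
2017: real = 2590.1/1.381 = 1875.52; growth vs 2016 (1688.69) = 11.06%.
2018: real = 2764.5/1.418 = 1949.58; growth vs 2017 (1875.52) = 3.95%.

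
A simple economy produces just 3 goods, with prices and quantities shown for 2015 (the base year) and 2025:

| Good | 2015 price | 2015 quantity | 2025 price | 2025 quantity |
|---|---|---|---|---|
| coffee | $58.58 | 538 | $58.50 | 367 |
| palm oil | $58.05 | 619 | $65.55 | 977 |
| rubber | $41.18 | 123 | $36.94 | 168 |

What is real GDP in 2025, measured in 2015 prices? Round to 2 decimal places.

Real GDP 2025 = Σ (p_2015 × q_2025) = 58.58·367 + 58.05·977 + 41.18·168 = 85131.95.

$85131.95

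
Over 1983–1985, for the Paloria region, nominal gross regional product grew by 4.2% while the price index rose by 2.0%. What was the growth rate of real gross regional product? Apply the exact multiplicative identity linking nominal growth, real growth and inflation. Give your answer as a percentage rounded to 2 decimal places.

2.16%

(1 + g_nom) = (1 + g_real)(1 + π), so g_real = 1.0420 / 1.0200 − 1 = 0.02157.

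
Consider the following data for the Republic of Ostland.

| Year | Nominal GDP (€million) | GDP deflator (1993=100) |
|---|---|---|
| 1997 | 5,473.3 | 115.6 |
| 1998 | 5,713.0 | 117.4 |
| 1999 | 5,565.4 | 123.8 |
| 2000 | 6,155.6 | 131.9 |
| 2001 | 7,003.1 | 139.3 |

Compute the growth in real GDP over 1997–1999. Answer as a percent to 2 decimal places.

-5.05%

Real GDP 1997 = 5473.3/1.156 = 4734.69.
Real GDP 1999 = 5565.4/1.238 = 4495.48.
Change = 4495.48/4734.69 − 1 = -0.0505.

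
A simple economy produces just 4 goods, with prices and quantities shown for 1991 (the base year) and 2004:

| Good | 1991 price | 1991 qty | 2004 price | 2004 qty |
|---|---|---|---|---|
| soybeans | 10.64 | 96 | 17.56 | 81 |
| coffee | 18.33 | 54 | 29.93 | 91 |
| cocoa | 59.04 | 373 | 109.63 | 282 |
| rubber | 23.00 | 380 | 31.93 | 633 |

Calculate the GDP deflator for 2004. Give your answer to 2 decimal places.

Nominal GDP 2004 = 17.56·81 + 29.93·91 + 109.63·282 + 31.93·633 = 55273.34.
Real GDP 2004 (at 1991 prices) = 10.64·81 + 18.33·91 + 59.04·282 + 23.00·633 = 33738.15.
Deflator = Nominal/Real × 100 = 55273.34/33738.15 × 100 = 163.830.

163.83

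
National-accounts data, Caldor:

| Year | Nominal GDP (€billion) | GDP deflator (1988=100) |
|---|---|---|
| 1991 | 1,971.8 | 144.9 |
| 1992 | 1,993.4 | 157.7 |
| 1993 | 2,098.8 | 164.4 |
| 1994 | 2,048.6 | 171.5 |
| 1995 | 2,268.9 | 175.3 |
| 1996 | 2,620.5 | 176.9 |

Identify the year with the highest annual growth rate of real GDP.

1996

1992: real = 1993.4/1.577 = 1264.05; growth vs 1991 (1360.80) = -7.11%.
1993: real = 2098.8/1.644 = 1276.64; growth vs 1992 (1264.05) = 1.00%.
1994: real = 2048.6/1.715 = 1194.52; growth vs 1993 (1276.64) = -6.43%.
1995: real = 2268.9/1.753 = 1294.30; growth vs 1994 (1194.52) = 8.35%.
1996: real = 2620.5/1.769 = 1481.35; growth vs 1995 (1294.30) = 14.45%.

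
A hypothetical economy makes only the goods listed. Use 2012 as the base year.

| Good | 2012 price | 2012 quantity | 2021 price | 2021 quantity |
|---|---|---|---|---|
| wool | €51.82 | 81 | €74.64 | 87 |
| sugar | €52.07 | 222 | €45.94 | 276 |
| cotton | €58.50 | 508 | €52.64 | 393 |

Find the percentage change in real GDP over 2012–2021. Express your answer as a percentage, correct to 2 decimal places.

Real GDP 2012 = Nominal GDP 2012 = 51.82·81 + 52.07·222 + 58.50·508 = 45474.96.
Real GDP 2021 (at 2012 prices) = 51.82·87 + 52.07·276 + 58.50·393 = 41870.16.
Real growth = 41870.16/45474.96 − 1 = -0.0793.

-7.93%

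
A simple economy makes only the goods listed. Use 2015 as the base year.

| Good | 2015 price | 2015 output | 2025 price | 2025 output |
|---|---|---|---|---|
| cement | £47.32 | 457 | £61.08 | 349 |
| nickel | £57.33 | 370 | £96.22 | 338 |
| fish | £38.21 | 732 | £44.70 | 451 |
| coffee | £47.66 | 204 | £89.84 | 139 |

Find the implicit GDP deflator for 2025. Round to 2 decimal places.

144.75

Nominal GDP 2025 = 61.08·349 + 96.22·338 + 44.70·451 + 89.84·139 = 86486.74.
Real GDP 2025 (at 2015 prices) = 47.32·349 + 57.33·338 + 38.21·451 + 47.66·139 = 59749.67.
Deflator = Nominal/Real × 100 = 86486.74/59749.67 × 100 = 144.748.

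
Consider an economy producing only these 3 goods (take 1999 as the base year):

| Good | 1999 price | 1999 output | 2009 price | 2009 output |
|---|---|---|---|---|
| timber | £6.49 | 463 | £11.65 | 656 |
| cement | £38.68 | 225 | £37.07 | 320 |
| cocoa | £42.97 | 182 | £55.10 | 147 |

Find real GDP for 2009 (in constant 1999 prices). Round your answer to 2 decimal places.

Real GDP 2009 = Σ (p_1999 × q_2009) = 6.49·656 + 38.68·320 + 42.97·147 = 22951.63.

£22951.63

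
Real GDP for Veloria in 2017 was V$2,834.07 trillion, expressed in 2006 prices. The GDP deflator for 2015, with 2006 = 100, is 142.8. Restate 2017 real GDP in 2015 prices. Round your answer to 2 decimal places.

Real GDP in 2015 prices = Real GDP in 2006 prices × (P_2015/P_2006) = 2834.07 × 1.428 = 4047.05.

V$4,047.05 trillion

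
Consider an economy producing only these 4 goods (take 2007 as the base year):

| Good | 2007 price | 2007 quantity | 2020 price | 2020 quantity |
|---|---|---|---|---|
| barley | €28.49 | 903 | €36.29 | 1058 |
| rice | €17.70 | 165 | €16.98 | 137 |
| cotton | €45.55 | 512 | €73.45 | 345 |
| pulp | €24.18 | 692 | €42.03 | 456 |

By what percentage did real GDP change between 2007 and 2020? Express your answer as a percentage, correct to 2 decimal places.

-13.67%

Real GDP 2007 = Nominal GDP 2007 = 28.49·903 + 17.70·165 + 45.55·512 + 24.18·692 = 68701.13.
Real GDP 2020 (at 2007 prices) = 28.49·1058 + 17.70·137 + 45.55·345 + 24.18·456 = 59308.15.
Real growth = 59308.15/68701.13 − 1 = -0.1367.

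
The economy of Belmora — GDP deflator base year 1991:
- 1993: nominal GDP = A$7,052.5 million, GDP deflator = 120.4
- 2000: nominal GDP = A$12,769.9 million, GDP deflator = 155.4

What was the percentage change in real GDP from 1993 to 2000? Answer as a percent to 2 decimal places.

40.29%

Deflate each year: 1993 → 7052.5/1.204 = 5857.56; 2000 → 12769.9/1.554 = 8217.44.
So real GDP changed by 8217.44/5857.56 − 1 = 0.4029, i.e. 40.29%.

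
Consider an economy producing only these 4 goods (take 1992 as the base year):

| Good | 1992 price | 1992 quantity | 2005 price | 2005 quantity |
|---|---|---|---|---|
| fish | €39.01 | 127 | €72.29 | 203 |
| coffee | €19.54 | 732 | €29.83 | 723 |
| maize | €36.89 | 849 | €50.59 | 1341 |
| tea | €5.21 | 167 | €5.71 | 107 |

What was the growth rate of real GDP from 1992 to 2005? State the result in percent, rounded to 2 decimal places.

Real GDP 1992 = Nominal GDP 1992 = 39.01·127 + 19.54·732 + 36.89·849 + 5.21·167 = 51447.23.
Real GDP 2005 (at 1992 prices) = 39.01·203 + 19.54·723 + 36.89·1341 + 5.21·107 = 72073.41.
Real growth = 72073.41/51447.23 − 1 = 0.4009.

40.09%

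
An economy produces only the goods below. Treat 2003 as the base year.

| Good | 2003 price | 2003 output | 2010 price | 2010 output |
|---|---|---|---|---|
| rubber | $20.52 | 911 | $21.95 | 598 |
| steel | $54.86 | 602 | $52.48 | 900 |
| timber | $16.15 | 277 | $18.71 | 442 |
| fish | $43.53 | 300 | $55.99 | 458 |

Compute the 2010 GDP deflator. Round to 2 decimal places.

106.26

Nominal GDP 2010 = 21.95·598 + 52.48·900 + 18.71·442 + 55.99·458 = 94271.34.
Real GDP 2010 (at 2003 prices) = 20.52·598 + 54.86·900 + 16.15·442 + 43.53·458 = 88720.00.
Deflator = Nominal/Real × 100 = 94271.34/88720.00 × 100 = 106.257.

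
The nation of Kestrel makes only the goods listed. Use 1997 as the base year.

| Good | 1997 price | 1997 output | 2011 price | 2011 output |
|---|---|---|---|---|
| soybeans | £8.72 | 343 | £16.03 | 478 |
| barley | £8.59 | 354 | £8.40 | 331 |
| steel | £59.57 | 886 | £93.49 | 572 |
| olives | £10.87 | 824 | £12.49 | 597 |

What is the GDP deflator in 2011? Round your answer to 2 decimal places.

Nominal GDP 2011 = 16.03·478 + 8.40·331 + 93.49·572 + 12.49·597 = 71375.55.
Real GDP 2011 (at 1997 prices) = 8.72·478 + 8.59·331 + 59.57·572 + 10.87·597 = 47574.88.
Deflator = Nominal/Real × 100 = 71375.55/47574.88 × 100 = 150.028.

150.03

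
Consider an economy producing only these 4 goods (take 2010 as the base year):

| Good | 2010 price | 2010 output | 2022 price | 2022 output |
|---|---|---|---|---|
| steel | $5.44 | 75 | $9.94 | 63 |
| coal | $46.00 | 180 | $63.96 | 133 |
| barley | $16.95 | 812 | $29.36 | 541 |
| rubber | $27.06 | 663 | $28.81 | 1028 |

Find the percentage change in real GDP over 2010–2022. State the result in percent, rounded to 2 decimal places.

7.57%

Real GDP 2010 = Nominal GDP 2010 = 5.44·75 + 46.00·180 + 16.95·812 + 27.06·663 = 40392.18.
Real GDP 2022 (at 2010 prices) = 5.44·63 + 46.00·133 + 16.95·541 + 27.06·1028 = 43448.35.
Real growth = 43448.35/40392.18 − 1 = 0.0757.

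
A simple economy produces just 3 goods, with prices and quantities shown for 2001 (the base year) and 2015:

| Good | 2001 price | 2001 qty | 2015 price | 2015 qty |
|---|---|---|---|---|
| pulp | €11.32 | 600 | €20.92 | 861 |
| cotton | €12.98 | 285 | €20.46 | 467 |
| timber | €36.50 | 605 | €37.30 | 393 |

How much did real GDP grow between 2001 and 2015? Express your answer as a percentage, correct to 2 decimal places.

-7.43%

Real GDP 2001 = Nominal GDP 2001 = 11.32·600 + 12.98·285 + 36.50·605 = 32573.80.
Real GDP 2015 (at 2001 prices) = 11.32·861 + 12.98·467 + 36.50·393 = 30152.68.
Real growth = 30152.68/32573.80 − 1 = -0.0743.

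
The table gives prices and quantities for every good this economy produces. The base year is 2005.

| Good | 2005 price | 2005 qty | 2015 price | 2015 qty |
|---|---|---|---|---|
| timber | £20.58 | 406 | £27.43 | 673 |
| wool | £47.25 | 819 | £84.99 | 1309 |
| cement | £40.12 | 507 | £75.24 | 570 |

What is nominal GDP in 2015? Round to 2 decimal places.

Nominal GDP 2015 = Σ (p_2015 × q_2015) = 27.43·673 + 84.99·1309 + 75.24·570 = 172599.10.

£172599.10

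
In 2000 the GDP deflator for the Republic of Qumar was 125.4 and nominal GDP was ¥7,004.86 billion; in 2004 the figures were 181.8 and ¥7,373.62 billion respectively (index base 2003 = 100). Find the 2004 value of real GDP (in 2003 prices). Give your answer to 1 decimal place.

¥4,055.9 billion

Real GDP = Nominal / (GDP deflator/100) = 7373.62 / 1.818 = 4055.90.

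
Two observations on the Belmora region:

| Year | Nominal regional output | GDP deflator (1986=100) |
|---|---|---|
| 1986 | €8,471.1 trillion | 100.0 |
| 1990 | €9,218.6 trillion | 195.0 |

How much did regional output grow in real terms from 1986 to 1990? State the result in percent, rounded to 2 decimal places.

-44.19%

Deflate each year: 1986 → 8471.1/1.000 = 8471.10; 1990 → 9218.6/1.950 = 4727.49.
So real regional output changed by 4727.49/8471.10 − 1 = -0.4419, i.e. -44.19%.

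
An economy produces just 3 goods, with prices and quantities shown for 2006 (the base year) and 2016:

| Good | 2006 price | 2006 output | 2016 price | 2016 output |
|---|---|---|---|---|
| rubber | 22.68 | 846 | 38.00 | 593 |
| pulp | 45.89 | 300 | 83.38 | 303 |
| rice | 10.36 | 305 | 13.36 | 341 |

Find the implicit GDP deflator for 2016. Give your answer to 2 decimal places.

169.50

Nominal GDP 2016 = 38.00·593 + 83.38·303 + 13.36·341 = 52353.90.
Real GDP 2016 (at 2006 prices) = 22.68·593 + 45.89·303 + 10.36·341 = 30886.67.
Deflator = Nominal/Real × 100 = 52353.90/30886.67 × 100 = 169.503.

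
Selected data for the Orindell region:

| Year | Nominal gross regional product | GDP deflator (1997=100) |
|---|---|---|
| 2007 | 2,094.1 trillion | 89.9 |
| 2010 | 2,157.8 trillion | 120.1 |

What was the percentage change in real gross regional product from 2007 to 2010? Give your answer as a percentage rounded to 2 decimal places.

Real gross regional product 2007 = 2094.1 / 0.899 = 2329.37.
Real gross regional product 2010 = 2157.8 / 1.201 = 1796.67.
Real growth = 1796.67 / 2329.37 − 1 = -0.2287.

-22.87%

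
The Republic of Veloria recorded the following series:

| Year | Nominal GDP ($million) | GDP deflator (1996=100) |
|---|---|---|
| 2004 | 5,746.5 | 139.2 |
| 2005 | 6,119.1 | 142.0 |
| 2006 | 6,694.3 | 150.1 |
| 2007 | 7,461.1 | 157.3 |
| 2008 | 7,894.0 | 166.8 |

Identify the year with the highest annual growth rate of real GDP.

2007

2005: real = 6119.1/1.420 = 4309.23; growth vs 2004 (4128.23) = 4.38%.
2006: real = 6694.3/1.501 = 4459.89; growth vs 2005 (4309.23) = 3.50%.
2007: real = 7461.1/1.573 = 4743.23; growth vs 2006 (4459.89) = 6.35%.
2008: real = 7894.0/1.668 = 4732.61; growth vs 2007 (4743.23) = -0.22%.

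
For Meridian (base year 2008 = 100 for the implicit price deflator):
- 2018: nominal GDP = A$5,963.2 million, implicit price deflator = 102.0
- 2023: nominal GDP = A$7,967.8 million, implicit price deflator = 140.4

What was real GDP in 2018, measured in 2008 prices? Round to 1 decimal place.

Real GDP = Nominal / (implicit price deflator/100) = 5963.2 / 1.020 = 5846.27.

A$5,846.3 million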